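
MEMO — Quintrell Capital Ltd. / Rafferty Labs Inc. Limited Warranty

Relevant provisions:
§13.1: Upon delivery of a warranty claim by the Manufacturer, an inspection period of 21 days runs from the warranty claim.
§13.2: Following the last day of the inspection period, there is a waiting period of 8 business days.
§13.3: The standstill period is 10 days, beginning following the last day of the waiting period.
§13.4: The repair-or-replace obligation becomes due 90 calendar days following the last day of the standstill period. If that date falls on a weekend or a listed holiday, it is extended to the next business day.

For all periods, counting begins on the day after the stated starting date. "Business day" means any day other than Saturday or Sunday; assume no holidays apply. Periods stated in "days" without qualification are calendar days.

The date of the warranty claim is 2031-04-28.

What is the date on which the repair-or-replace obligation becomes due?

2031-09-08

The last day of the inspection period: 2031-04-28 + 21 days = 2031-05-19.
From Monday, 2031-05-19, 8 business days (May 20, May 21, May 22, May 23, May 26, May 27, May 28, May 29, skipping weekends) brings us to Thursday, 2031-05-29, which is the last day of the waiting period.
The last day of the standstill period: 10 calendar days after 2031-05-29 is 2031-06-08.
The date on which the repair-or-replace obligation becomes due: 90 calendar days after 2031-06-08 is 2031-09-06. That falls on a Saturday, so it rolls to the next business day, Monday, 2031-09-08.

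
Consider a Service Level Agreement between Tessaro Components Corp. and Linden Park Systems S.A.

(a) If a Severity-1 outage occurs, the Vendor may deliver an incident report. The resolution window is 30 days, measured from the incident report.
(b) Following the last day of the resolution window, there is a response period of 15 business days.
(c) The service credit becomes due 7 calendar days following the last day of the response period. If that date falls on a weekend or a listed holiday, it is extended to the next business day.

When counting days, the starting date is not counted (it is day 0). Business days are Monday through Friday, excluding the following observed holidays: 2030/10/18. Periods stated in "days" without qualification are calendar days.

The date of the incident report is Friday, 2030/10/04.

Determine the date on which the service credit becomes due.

2030/11/29

The last day of the resolution window: 2030/10/04 + 30 days = 2030/11/03.
The last day of the response period: 15 business days after Sunday, 2030/11/03, skipping weekends — Nov 4, Nov 5, Nov 6, Nov 7, …, Nov 20, Nov 21, Nov 22 — lands on Friday, 2030/11/22.
The date on which the service credit becomes due: 2030/11/22 + 7 days = 2030/11/29. 2030/11/29 is a Friday and is not a listed holiday, so no roll-forward applies.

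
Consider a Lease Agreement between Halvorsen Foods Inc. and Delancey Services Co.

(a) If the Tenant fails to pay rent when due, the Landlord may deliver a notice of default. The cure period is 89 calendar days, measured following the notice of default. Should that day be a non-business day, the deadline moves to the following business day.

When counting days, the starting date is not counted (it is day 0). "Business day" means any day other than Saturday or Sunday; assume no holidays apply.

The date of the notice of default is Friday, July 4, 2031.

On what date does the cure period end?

October 1, 2031

The last day of the cure period: 89 calendar days after July 4, 2031 is October 1, 2031. October 1, 2031 is a Wednesday, so no roll-forward applies.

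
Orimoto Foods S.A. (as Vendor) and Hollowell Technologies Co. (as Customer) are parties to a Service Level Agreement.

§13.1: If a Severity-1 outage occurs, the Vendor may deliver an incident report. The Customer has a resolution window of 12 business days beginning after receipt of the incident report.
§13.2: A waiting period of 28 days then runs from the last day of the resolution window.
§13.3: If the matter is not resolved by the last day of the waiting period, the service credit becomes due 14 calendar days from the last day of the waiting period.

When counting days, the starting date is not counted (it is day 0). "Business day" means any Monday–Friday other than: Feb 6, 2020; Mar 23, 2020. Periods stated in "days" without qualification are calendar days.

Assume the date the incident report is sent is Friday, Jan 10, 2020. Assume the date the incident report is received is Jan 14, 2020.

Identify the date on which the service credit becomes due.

The last day of the resolution window: counting 12 business days from Tuesday, Jan 14, 2020 (Jan 15, Jan 16, Jan 17, Jan 20, …, Jan 28, Jan 29, Jan 30, skipping weekends) reaches Thursday, Jan 30, 2020.
The last day of the waiting period: Jan 30, 2020 + 28 days = Feb 27, 2020.
The date on which the service credit becomes due: 14 calendar days after Feb 27, 2020 is Mar 12, 2020.

Mar 12, 2020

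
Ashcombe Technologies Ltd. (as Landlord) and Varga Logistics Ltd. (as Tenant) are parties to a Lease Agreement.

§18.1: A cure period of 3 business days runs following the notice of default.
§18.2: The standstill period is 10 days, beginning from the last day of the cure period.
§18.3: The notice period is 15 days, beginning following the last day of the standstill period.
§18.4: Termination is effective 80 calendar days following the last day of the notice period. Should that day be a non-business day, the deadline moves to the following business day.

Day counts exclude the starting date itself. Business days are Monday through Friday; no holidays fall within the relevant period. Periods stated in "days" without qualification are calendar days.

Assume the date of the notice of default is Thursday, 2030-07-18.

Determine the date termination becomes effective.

From Thursday, 2030-07-18, 3 business days (Jul 19, Jul 22, Jul 23, skipping weekends) brings us to Tuesday, 2030-07-23, which is the last day of the cure period.
Adding 10 calendar days to 2030-07-23 gives 2030-08-02, which is the last day of the standstill period.
Adding 15 calendar days to 2030-08-02 gives 2030-08-17, which is the last day of the notice period.
The date termination becomes effective: 2030-08-17 + 80 days = 2030-11-05. 2030-11-05 is a Tuesday, so no roll-forward applies.

2030-11-05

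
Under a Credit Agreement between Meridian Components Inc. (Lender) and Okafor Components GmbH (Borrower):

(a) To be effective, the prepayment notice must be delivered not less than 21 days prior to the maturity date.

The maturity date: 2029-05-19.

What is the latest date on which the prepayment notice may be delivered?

2029-04-28

Counting back 21 calendar days from 2029-05-19 gives 2029-04-28.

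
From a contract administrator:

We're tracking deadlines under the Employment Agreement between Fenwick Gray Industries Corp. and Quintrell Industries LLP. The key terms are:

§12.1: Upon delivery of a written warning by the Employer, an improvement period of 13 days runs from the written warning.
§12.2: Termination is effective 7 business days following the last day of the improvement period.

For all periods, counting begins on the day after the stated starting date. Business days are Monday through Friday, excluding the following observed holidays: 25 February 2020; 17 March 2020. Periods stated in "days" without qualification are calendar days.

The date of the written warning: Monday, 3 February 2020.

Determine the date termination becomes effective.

Adding 13 calendar days to 3 February 2020 gives 16 February 2020, which is the last day of the improvement period.
The date termination becomes effective: 7 business days after Sunday, 16 February 2020, skipping weekends and the listed holiday on Feb 25 — Feb 17, Feb 18, Feb 19, Feb 20, Feb 21, Feb 24, Feb 26 — lands on Wednesday, 26 February 2020.

26 February 2020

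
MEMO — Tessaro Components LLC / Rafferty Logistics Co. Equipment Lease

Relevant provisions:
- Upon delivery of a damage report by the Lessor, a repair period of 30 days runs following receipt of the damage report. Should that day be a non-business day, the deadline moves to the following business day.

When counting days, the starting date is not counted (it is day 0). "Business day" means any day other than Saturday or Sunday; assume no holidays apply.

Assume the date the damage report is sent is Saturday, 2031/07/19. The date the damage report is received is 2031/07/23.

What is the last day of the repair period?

The last day of the repair period: 2031/07/23 + 30 days = 2031/08/22. 2031/08/22 is a Friday, so no roll-forward applies.

2031/08/22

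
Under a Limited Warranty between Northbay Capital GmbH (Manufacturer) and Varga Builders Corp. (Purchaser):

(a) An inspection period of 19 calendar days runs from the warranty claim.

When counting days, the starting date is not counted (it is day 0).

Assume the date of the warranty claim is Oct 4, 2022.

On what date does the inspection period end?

Oct 23, 2022

Adding 19 calendar days to Oct 4, 2022 gives Oct 23, 2022, which is the last day of the inspection period.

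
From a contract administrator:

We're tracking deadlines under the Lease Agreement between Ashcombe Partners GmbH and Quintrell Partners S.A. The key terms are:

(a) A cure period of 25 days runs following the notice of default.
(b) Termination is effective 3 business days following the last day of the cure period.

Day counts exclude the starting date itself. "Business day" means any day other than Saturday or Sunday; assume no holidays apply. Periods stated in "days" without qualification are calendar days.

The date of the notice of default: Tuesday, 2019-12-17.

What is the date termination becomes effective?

Adding 25 calendar days to 2019-12-17 gives 2020-01-11, which is the last day of the cure period.
From Saturday, 2020-01-11, 3 business days (Jan 13, Jan 14, Jan 15, skipping weekends) brings us to Wednesday, 2020-01-15, which is the date termination becomes effective.

2020-01-15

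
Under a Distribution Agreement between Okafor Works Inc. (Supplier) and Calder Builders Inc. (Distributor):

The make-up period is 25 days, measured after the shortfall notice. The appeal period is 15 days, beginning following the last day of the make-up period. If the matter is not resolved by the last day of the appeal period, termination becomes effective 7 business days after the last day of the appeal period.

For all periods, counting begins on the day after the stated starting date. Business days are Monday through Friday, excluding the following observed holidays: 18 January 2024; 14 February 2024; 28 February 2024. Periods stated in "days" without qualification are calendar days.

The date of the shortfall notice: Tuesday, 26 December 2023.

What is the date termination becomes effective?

The last day of the make-up period: 25 calendar days after 26 December 2023 is 20 January 2024.
Adding 15 calendar days to 20 January 2024 gives 4 February 2024, which is the last day of the appeal period.
From Sunday, 4 February 2024, 7 business days (Feb 5, Feb 6, Feb 7, Feb 8, Feb 9, Feb 12, Feb 13, skipping weekends) brings us to Tuesday, 13 February 2024, which is the date termination becomes effective.

13 February 2024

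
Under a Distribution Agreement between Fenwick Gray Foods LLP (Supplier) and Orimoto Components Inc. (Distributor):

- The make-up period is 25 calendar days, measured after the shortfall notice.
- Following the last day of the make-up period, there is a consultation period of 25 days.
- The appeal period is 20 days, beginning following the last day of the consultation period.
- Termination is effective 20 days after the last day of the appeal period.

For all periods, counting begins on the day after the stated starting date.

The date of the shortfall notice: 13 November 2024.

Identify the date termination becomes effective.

The last day of the make-up period: 13 November 2024 + 25 days = 8 December 2024.
The last day of the consultation period: 8 December 2024 + 25 days = 2 January 2025.
The last day of the appeal period: 20 calendar days after 2 January 2025 is 22 January 2025.
The date termination becomes effective: 22 January 2025 + 20 days = 11 February 2025.

11 February 2025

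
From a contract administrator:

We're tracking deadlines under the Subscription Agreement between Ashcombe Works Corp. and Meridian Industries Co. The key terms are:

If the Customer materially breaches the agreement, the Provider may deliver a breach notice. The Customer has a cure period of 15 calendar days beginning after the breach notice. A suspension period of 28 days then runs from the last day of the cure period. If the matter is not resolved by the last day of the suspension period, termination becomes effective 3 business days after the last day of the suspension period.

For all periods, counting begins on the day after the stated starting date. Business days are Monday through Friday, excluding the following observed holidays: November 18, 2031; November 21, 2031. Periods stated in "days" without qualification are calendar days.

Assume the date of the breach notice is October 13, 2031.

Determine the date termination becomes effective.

November 28, 2031

Adding 15 calendar days to October 13, 2031 gives October 28, 2031, which is the last day of the cure period.
The last day of the suspension period: October 28, 2031 + 28 days = November 25, 2031.
The date termination becomes effective: 3 business days after Tuesday, November 25, 2031, skipping weekends — Nov 26, Nov 27, Nov 28 — lands on Friday, November 28, 2031.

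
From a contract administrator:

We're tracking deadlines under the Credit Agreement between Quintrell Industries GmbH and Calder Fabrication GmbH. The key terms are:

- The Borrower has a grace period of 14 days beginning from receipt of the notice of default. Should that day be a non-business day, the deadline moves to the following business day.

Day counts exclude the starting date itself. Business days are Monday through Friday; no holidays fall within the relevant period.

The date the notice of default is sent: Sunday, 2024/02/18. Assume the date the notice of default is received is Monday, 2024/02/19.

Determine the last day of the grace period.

The last day of the grace period: 2024/02/19 + 14 days = 2024/03/04. 2024/03/04 is a Monday, so no roll-forward applies.

2024/03/04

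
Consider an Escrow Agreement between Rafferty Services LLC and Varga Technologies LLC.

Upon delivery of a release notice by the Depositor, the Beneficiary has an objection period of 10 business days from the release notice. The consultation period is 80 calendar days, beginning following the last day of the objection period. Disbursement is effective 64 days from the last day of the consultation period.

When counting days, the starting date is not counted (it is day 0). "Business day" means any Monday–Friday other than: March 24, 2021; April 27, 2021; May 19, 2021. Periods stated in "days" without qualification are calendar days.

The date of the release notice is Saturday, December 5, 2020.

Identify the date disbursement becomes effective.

From Saturday, December 5, 2020, 10 business days (Dec 7, Dec 8, Dec 9, Dec 10, Dec 11, Dec 14, Dec 15, Dec 16, Dec 17, Dec 18, skipping weekends) brings us to Friday, December 18, 2020, which is the last day of the objection period.
The last day of the consultation period: 80 calendar days after December 18, 2020 is March 8, 2021.
The date disbursement becomes effective: 64 calendar days after March 8, 2021 is May 11, 2021.

May 11, 2021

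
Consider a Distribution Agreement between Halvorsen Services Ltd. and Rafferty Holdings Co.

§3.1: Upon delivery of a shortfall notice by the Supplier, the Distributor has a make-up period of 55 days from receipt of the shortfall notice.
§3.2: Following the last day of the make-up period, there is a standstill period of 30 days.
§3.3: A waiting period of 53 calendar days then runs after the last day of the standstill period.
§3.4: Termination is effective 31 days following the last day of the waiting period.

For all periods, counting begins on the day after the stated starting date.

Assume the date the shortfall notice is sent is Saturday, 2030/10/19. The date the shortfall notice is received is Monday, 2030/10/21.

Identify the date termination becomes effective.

Adding 55 calendar days to 2030/10/21 gives 2030/12/15, which is the last day of the make-up period.
The last day of the standstill period: 30 calendar days after 2030/12/15 is 2031/01/14.
The last day of the waiting period: 2031/01/14 + 53 days = 2031/03/08.
The date termination becomes effective: 2031/03/08 + 31 days = 2031/04/08.

2031/04/08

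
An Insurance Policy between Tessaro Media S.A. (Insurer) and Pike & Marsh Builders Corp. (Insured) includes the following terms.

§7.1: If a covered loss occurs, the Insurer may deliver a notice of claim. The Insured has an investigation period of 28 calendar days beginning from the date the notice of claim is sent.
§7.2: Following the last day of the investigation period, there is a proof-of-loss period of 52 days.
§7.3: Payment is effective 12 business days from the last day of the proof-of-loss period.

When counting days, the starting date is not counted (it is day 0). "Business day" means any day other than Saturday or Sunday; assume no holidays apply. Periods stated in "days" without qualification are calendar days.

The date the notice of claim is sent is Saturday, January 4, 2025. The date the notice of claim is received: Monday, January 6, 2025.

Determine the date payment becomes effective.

April 10, 2025

The last day of the investigation period: 28 calendar days after January 4, 2025 is February 1, 2025.
Adding 52 calendar days to February 1, 2025 gives March 25, 2025, which is the last day of the proof-of-loss period.
The date payment becomes effective: 12 business days after Tuesday, March 25, 2025, skipping weekends — Mar 26, Mar 27, Mar 28, Mar 31, …, Apr 8, Apr 9, Apr 10 — lands on Thursday, April 10, 2025.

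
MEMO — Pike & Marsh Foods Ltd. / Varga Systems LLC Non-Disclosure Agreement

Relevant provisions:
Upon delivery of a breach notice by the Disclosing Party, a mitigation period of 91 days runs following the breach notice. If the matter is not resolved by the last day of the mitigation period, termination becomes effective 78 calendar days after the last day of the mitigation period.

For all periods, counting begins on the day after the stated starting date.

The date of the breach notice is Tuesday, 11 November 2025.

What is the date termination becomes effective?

The last day of the mitigation period: 91 calendar days after 11 November 2025 is 10 February 2026.
Adding 78 calendar days to 10 February 2026 gives 29 April 2026, which is the date termination becomes effective.

29 April 2026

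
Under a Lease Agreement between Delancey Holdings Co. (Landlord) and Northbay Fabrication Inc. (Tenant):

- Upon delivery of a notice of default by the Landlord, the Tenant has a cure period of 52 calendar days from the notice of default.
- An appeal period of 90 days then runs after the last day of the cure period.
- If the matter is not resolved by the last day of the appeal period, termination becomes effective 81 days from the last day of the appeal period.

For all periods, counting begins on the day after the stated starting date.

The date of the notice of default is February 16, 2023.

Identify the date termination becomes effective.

Adding 52 calendar days to February 16, 2023 gives April 9, 2023, which is the last day of the cure period.
Adding 90 calendar days to April 9, 2023 gives July 8, 2023, which is the last day of the appeal period.
The date termination becomes effective: July 8, 2023 + 81 days = September 27, 2023.

September 27, 2023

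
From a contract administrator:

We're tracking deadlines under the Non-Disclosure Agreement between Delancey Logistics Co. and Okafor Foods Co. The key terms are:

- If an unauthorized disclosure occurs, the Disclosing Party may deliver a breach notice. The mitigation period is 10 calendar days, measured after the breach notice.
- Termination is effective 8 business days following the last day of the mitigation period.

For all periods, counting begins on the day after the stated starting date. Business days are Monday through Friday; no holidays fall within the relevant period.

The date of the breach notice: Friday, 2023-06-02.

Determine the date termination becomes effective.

The last day of the mitigation period: 2023-06-02 + 10 days = 2023-06-12.
From Monday, 2023-06-12, 8 business days (Jun 13, Jun 14, Jun 15, Jun 16, Jun 19, Jun 20, Jun 21, Jun 22, skipping weekends) brings us to Thursday, 2023-06-22, which is the date termination becomes effective.

2023-06-22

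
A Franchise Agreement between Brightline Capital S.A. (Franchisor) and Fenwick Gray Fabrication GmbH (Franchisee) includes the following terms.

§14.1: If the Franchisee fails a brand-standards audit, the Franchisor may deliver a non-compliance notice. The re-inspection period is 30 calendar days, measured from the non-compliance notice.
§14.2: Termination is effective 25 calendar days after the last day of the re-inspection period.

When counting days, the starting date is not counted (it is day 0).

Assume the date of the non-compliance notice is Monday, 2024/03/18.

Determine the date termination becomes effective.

2024/05/12

The last day of the re-inspection period: 30 calendar days after 2024/03/18 is 2024/04/17.
Adding 25 calendar days to 2024/04/17 gives 2024/05/12, which is the date termination becomes effective.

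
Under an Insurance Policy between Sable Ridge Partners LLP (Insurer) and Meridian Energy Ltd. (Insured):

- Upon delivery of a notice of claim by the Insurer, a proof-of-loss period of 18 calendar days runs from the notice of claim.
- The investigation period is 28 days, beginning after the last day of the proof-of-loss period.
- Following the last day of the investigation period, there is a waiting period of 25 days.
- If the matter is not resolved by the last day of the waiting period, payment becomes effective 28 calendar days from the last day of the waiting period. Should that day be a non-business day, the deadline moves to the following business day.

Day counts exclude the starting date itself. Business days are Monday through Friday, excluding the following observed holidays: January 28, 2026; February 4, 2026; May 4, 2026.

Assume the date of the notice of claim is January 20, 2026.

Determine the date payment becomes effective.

April 29, 2026

Adding 18 calendar days to January 20, 2026 gives February 7, 2026, which is the last day of the proof-of-loss period.
The last day of the investigation period: 28 calendar days after February 7, 2026 is March 7, 2026.
Adding 25 calendar days to March 7, 2026 gives April 1, 2026, which is the last day of the waiting period.
The date payment becomes effective: 28 calendar days after April 1, 2026 is April 29, 2026. April 29, 2026 is a Wednesday and is not a listed holiday, so no roll-forward applies.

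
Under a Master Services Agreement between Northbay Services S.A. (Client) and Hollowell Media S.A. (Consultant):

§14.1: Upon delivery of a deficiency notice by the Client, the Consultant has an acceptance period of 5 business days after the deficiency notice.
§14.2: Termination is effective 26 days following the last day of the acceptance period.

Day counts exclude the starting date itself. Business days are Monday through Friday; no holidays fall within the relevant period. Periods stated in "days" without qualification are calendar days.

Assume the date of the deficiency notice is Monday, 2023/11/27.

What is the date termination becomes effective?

From Monday, 2023/11/27, 5 business days (Nov 28, Nov 29, Nov 30, Dec 1, Dec 4, skipping weekends) brings us to Monday, 2023/12/04, which is the last day of the acceptance period.
The date termination becomes effective: 26 calendar days after 2023/12/04 is 2023/12/30.

2023/12/30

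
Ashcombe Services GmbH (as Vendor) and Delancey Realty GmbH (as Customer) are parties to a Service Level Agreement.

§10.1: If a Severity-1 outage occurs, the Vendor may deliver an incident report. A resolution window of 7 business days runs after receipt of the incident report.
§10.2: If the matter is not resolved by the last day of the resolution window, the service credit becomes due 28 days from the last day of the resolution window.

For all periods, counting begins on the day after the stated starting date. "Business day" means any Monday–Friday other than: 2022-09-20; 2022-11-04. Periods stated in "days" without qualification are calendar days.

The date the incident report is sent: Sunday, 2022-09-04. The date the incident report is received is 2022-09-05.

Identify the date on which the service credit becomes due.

From Monday, 2022-09-05, 7 business days (Sep 6, Sep 7, Sep 8, Sep 9, Sep 12, Sep 13, Sep 14, skipping weekends) brings us to Wednesday, 2022-09-14, which is the last day of the resolution window.
Adding 28 calendar days to 2022-09-14 gives 2022-10-12, which is the date on which the service credit becomes due.

2022-10-12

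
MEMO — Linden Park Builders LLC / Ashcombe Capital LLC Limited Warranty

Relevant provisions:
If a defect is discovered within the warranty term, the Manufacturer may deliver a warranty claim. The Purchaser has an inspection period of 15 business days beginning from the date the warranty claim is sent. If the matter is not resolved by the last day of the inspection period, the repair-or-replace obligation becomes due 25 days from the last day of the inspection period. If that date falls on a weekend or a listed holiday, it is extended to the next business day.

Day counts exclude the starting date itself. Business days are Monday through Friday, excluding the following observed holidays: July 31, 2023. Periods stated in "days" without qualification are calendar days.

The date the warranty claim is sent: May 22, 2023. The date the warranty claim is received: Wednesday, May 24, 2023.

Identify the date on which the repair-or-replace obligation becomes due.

July 7, 2023

The last day of the inspection period: counting 15 business days from Monday, May 22, 2023 (May 23, May 24, May 25, May 26, …, Jun 8, Jun 9, Jun 12, skipping weekends) reaches Monday, June 12, 2023.
Adding 25 calendar days to June 12, 2023 gives July 7, 2023, which is the date on which the repair-or-replace obligation becomes due. July 7, 2023 is a Friday and is not a listed holiday, so no roll-forward applies.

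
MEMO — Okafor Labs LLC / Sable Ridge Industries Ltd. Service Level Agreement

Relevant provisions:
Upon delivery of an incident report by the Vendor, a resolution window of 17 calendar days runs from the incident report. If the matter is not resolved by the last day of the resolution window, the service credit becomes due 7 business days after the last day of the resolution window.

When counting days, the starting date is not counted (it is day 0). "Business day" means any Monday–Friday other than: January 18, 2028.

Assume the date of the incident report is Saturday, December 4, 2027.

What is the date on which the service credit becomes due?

The last day of the resolution window: 17 calendar days after December 4, 2027 is December 21, 2027.
The date on which the service credit becomes due: counting 7 business days from Tuesday, December 21, 2027 (Dec 22, Dec 23, Dec 24, Dec 27, Dec 28, Dec 29, Dec 30, skipping weekends) reaches Thursday, December 30, 2027.

December 30, 2027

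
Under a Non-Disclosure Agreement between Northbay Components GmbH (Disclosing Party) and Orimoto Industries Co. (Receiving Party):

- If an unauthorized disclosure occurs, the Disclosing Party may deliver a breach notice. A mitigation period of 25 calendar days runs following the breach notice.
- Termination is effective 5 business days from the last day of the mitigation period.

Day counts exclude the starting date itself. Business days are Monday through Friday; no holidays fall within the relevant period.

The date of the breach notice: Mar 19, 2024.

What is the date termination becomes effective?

Adding 25 calendar days to Mar 19, 2024 gives Apr 13, 2024, which is the last day of the mitigation period.
The date termination becomes effective: counting 5 business days from Saturday, Apr 13, 2024 (Apr 15, Apr 16, Apr 17, Apr 18, Apr 19, skipping weekends) reaches Friday, Apr 19, 2024.

Apr 19, 2024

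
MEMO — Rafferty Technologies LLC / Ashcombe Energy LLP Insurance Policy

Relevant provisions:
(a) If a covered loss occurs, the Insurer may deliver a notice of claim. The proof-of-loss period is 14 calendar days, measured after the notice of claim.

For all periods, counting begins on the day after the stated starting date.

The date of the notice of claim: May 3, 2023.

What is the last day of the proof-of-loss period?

Adding 14 calendar days to May 3, 2023 gives May 17, 2023, which is the last day of the proof-of-loss period.

May 17, 2023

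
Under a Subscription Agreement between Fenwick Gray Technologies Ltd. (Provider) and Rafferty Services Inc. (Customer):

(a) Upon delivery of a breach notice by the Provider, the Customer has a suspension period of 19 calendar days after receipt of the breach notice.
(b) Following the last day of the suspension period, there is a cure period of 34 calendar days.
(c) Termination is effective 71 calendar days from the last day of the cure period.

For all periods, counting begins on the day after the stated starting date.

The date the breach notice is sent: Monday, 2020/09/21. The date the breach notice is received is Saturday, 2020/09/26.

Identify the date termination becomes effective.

2021/01/28

Adding 19 calendar days to 2020/09/26 gives 2020/10/15, which is the last day of the suspension period.
Adding 34 calendar days to 2020/10/15 gives 2020/11/18, which is the last day of the cure period.
The date termination becomes effective: 2020/11/18 + 71 days = 2021/01/28.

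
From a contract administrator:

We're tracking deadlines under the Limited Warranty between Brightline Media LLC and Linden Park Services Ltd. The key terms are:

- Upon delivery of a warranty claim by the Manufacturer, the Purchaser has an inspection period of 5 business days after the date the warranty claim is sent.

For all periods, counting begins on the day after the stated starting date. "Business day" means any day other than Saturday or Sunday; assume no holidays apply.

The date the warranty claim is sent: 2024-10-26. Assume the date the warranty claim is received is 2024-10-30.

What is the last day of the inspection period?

The last day of the inspection period: counting 5 business days from Saturday, 2024-10-26 (Oct 28, Oct 29, Oct 30, Oct 31, Nov 1, skipping weekends) reaches Friday, 2024-11-01.

2024-11-01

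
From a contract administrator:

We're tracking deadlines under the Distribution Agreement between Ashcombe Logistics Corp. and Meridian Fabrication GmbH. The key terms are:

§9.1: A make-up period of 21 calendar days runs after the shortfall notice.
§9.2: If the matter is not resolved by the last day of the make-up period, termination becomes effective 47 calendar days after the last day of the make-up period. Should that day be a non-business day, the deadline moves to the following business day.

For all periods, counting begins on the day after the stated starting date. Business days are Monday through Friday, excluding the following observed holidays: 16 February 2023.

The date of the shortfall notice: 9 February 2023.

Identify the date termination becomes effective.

The last day of the make-up period: 9 February 2023 + 21 days = 2 March 2023.
The date termination becomes effective: 2 March 2023 + 47 days = 18 April 2023. 18 April 2023 is a Tuesday and is not a listed holiday, so no roll-forward applies.

18 April 2023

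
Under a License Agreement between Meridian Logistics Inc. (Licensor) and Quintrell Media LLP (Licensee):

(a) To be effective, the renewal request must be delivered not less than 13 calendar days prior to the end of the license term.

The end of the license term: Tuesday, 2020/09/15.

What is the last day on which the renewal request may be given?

2020/09/02

2020/09/15 minus 13 days is 2020/09/02.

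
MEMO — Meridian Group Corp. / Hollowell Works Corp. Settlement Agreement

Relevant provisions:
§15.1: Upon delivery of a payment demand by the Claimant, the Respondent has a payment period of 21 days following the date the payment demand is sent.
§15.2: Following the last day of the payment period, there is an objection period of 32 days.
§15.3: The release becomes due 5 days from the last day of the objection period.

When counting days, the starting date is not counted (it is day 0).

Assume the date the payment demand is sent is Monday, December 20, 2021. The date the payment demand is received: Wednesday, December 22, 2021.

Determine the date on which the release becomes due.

February 16, 2022

The last day of the payment period: 21 calendar days after December 20, 2021 is January 10, 2022.
The last day of the objection period: January 10, 2022 + 32 days = February 11, 2022.
Adding 5 calendar days to February 11, 2022 gives February 16, 2022, which is the date on which the release becomes due.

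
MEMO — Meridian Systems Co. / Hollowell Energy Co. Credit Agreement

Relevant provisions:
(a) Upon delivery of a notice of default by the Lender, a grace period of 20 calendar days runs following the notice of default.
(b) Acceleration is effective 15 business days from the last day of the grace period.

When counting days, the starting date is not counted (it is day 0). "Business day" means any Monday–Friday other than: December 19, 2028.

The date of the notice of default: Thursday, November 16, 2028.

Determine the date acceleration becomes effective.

December 28, 2028

The last day of the grace period: 20 calendar days after November 16, 2028 is December 6, 2028.
From Wednesday, December 6, 2028, 15 business days (Dec 7, Dec 8, Dec 11, Dec 12, …, Dec 26, Dec 27, Dec 28, skipping weekends and the listed holiday on Dec 19) brings us to Thursday, December 28, 2028, which is the date acceleration becomes effective.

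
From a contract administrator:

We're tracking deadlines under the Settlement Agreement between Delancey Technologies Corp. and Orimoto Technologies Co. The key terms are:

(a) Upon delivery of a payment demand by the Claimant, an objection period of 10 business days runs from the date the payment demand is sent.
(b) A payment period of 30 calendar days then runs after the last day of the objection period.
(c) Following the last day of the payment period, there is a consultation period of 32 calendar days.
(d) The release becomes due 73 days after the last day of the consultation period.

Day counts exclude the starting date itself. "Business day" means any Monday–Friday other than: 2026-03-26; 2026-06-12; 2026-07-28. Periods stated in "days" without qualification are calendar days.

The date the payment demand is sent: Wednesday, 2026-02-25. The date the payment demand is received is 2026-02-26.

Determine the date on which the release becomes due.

2026-07-24

The last day of the objection period: counting 10 business days from Wednesday, 2026-02-25 (Feb 26, Feb 27, Mar 2, Mar 3, Mar 4, Mar 5, Mar 6, Mar 9, Mar 10, Mar 11, skipping weekends) reaches Wednesday, 2026-03-11.
The last day of the payment period: 30 calendar days after 2026-03-11 is 2026-04-10.
Adding 32 calendar days to 2026-04-10 gives 2026-05-12, which is the last day of the consultation period.
Adding 73 calendar days to 2026-05-12 gives 2026-07-24, which is the date on which the release becomes due.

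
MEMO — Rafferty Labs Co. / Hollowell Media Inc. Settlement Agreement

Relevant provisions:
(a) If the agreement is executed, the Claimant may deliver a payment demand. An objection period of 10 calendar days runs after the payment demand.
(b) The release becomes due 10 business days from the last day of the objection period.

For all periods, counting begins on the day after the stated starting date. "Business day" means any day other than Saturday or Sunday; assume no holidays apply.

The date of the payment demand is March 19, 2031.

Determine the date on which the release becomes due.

April 11, 2031

Adding 10 calendar days to March 19, 2031 gives March 29, 2031, which is the last day of the objection period.
The date on which the release becomes due: counting 10 business days from Saturday, March 29, 2031 (Mar 31, Apr 1, Apr 2, Apr 3, Apr 4, Apr 7, Apr 8, Apr 9, Apr 10, Apr 11, skipping weekends) reaches Friday, April 11, 2031.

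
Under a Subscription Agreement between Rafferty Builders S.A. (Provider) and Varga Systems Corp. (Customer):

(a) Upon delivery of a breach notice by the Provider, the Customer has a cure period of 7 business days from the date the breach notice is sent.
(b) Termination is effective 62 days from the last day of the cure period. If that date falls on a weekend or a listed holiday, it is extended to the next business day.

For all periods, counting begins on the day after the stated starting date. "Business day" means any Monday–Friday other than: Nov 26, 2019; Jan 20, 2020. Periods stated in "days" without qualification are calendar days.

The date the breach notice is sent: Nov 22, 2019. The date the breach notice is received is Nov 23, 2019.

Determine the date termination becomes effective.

From Friday, Nov 22, 2019, 7 business days (Nov 25, Nov 27, Nov 28, Nov 29, Dec 2, Dec 3, Dec 4, skipping weekends and the listed holiday on Nov 26) brings us to Wednesday, Dec 4, 2019, which is the last day of the cure period.
The date termination becomes effective: 62 calendar days after Dec 4, 2019 is Feb 4, 2020. Feb 4, 2020 is a Tuesday and is not a listed holiday, so no roll-forward applies.

Feb 4, 2020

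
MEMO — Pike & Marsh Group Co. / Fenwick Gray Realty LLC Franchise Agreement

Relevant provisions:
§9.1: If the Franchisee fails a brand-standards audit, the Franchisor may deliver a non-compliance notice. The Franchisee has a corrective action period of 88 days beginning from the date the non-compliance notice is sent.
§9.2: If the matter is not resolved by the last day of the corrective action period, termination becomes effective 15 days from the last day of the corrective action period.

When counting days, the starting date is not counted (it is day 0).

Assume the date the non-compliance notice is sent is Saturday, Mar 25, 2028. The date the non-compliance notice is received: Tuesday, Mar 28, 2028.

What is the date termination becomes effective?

Adding 88 calendar days to Mar 25, 2028 gives Jun 21, 2028, which is the last day of the corrective action period.
The date termination becomes effective: 15 calendar days after Jun 21, 2028 is Jul 6, 2028.

Jul 6, 2028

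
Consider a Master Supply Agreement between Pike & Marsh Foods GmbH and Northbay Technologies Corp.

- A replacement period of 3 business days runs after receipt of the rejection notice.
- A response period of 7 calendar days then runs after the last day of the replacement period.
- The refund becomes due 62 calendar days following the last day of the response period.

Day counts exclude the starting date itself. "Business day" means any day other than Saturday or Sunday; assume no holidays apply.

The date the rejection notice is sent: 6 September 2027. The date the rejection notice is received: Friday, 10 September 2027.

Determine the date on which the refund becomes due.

From Friday, 10 September 2027, 3 business days (Sep 13, Sep 14, Sep 15, skipping weekends) brings us to Wednesday, 15 September 2027, which is the last day of the replacement period.
The last day of the response period: 7 calendar days after 15 September 2027 is 22 September 2027.
The date on which the refund becomes due: 62 calendar days after 22 September 2027 is 23 November 2027.

23 November 2027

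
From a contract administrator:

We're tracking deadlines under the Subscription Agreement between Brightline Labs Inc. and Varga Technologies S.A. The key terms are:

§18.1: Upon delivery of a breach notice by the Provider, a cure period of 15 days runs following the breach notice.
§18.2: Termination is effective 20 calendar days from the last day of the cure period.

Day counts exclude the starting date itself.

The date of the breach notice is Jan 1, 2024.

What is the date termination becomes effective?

Feb 5, 2024

The last day of the cure period: Jan 1, 2024 + 15 days = Jan 16, 2024.
Adding 20 calendar days to Jan 16, 2024 gives Feb 5, 2024, which is the date termination becomes effective.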